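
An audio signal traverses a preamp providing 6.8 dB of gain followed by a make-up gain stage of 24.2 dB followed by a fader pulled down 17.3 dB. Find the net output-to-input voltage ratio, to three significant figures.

Net gain = 6.8 + 24.2 + (−17.3) = 13.7 dB.
Voltage ratio = 10^(13.7/20) = 4.84.

4.84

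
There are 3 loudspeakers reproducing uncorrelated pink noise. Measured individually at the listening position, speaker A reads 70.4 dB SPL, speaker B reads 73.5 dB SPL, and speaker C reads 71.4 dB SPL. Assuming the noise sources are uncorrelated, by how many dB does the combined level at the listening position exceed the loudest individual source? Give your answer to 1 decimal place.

3.2 dB

Incoherent sources sum as intensities:
L_total = 10·log₁₀(10^(70.4/10) + 10^(73.5/10) + 10^(71.4/10)) = 76.74 dB SPL.
Excess over the loudest (73.5 dB): 76.74 − 73.5 = 3.2 dB.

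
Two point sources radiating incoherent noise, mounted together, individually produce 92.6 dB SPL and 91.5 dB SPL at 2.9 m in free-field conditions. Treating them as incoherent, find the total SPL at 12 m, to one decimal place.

82.8 dB SPL

Combined at 2.9 m: 10·log₁₀(10^(92.6/10)+10^(91.5/10)) = 95.10 dB SPL.
Then apply −20·log₁₀(12/2.9) = -12.34 dB → 82.8 dB SPL.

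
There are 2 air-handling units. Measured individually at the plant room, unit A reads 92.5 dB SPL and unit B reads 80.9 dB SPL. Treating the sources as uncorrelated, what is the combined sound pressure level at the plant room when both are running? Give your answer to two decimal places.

Incoherent sources sum as intensities:
L_total = 10·log₁₀(10^(92.5/10) + 10^(80.9/10)) = 10·log₁₀(1901000000) = 92.79 dB SPL.

92.79 dB SPL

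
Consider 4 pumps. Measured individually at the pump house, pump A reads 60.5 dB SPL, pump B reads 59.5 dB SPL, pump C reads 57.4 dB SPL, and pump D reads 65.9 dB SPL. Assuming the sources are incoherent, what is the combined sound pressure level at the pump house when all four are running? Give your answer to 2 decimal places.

68.10 dB SPL

Add the sources as powers (linear), then convert back to dB:
L_total = 10·log₁₀(10^(60.5/10) + 10^(59.5/10) + 10^(57.4/10) + 10^(65.9/10)) = 10·log₁₀(6453000) = 68.10 dB SPL.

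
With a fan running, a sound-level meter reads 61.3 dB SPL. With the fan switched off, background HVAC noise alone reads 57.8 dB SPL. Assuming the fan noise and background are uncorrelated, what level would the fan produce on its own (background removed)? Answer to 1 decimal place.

Subtract intensities: L_src = 10·log₁₀(10^(L_total/10) − 10^(L_bg/10)).
L_src = 10·log₁₀(10^(61.3/10) − 10^(57.8/10)) = 10·log₁₀(746400) = 58.7 dB SPL.

58.7 dB SPL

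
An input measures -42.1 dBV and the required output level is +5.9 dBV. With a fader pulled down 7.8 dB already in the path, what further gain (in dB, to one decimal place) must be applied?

55.8 dB

The required make-up gain is the shortfall in the dB sum.
G = +5.9 − (-42.1) + 7.8 = 55.8 dB.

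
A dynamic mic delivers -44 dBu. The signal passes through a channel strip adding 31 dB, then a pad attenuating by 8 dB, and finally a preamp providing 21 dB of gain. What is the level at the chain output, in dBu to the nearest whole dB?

Gain stages sum in dB:
-44 + 31 − 8 + 21 = 0 dBu.

0 dBu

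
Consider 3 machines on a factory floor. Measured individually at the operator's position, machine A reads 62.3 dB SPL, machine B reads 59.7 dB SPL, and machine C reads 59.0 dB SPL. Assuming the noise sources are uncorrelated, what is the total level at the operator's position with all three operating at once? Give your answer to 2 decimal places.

65.35 dB SPL

Add the sources as powers (linear), then convert back to dB:
L_total = 10·log₁₀(10^(62.3/10) + 10^(59.7/10) + 10^(59.0/10)) = 10·log₁₀(3426000) = 65.35 dB SPL.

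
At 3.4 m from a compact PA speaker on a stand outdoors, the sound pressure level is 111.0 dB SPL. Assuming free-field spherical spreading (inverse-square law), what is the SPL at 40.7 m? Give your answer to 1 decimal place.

Free-field point source: level drops by 20·log₁₀ of the distance ratio.
ΔL = −20·log₁₀(40.7/3.4) = -21.56 dB, so L₂ = 111.0 + (-21.56) = 89.4 dB SPL.

89.4 dB SPL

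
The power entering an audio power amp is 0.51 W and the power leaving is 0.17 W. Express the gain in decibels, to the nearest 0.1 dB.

Power is a power quantity, so gain = 10·log₁₀(P_out/P_in).
10·log₁₀(0.17/0.51) = 10·log₁₀(0.3333) = -4.8 dB.

-4.8 dB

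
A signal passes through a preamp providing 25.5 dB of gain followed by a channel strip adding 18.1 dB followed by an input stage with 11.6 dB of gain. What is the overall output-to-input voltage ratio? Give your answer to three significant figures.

Net gain = 25.5 + 18.1 + 11.6 = 55.2 dB.
Voltage ratio = 10^(55.2/20) = 575.

575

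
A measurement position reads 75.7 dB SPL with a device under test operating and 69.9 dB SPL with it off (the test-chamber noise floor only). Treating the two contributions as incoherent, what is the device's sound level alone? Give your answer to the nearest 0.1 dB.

Subtract intensities: L_src = 10·log₁₀(10^(L_total/10) − 10^(L_bg/10)).
L_src = 10·log₁₀(10^(75.7/10) − 10^(69.9/10)) = 10·log₁₀(27380000) = 74.4 dB SPL.

74.4 dB SPL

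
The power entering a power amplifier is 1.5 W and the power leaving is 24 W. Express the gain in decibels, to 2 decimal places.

12.04 dB

For a power ratio, dB = 10·log₁₀(P₂/P₁).
10·log₁₀(24/1.5) = 10·log₁₀(16.00) = 12.04 dB.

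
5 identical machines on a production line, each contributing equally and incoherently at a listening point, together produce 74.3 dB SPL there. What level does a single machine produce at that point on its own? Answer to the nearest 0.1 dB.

5 equal incoherent sources add 10·log₁₀(5) = 6.99 dB over one source.
L_one = 74.3 − 6.99 = 67.3 dB SPL.

67.3 dB SPL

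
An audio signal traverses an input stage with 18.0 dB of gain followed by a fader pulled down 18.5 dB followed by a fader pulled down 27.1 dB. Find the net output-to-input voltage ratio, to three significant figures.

Net gain = 18.0 + (−18.5) + (−27.1) = -27.6 dB.
Voltage ratio = 10^(-27.6/20) = 0.0417.

0.0417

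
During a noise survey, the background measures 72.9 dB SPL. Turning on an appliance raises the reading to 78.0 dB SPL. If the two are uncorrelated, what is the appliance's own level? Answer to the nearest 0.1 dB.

Remove the background by subtracting linear intensities:
L_src = 10·log₁₀(10^(78.0/10) − 10^(72.9/10)) = 10·log₁₀(43600000) = 76.4 dB SPL.

76.4 dB SPL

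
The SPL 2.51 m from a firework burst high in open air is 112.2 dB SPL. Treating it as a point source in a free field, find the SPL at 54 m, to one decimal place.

For a point source in a free field, ΔL = −20·log₁₀(d₂/d₁).
ΔL = −20·log₁₀(54/2.51) = -26.65 dB, so L₂ = 112.2 + (-26.65) = 85.5 dB SPL.

85.5 dB SPL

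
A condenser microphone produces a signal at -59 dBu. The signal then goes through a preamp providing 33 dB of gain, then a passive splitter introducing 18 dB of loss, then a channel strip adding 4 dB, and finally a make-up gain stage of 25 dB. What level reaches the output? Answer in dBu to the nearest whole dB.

Cascaded gains and losses add directly in dB.
-59 + 33 − 18 + 4 + 25 = -15 dBu.

-15 dBu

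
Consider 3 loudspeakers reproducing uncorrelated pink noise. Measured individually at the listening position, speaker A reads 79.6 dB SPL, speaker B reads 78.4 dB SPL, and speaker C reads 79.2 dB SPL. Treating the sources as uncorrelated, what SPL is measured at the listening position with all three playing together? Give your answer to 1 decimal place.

83.9 dB SPL

Add the sources as powers (linear), then convert back to dB:
L_total = 10·log₁₀(10^(79.6/10) + 10^(78.4/10) + 10^(79.2/10)) = 10·log₁₀(243600000) = 83.9 dB SPL.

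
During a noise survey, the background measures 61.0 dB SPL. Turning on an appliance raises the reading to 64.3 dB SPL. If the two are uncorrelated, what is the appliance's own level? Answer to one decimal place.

61.6 dB SPL

Background correction is a power subtraction:
L_src = 10·log₁₀(10^(64.3/10) − 10^(61.0/10)) = 10·log₁₀(1433000) = 61.6 dB SPL.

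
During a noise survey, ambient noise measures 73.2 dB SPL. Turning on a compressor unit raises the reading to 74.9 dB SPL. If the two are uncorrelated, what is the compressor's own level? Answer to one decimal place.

70.0 dB SPL

Remove the background by subtracting linear intensities:
L_src = 10·log₁₀(10^(74.9/10) − 10^(73.2/10)) = 10·log₁₀(10010000) = 70.0 dB SPL.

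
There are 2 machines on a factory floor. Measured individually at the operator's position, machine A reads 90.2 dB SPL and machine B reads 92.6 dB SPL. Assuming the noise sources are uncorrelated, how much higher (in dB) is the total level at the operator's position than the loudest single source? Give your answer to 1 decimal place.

Incoherent sources sum as intensities:
L_total = 10·log₁₀(10^(90.2/10) + 10^(92.6/10)) = 94.57 dB SPL.
Excess over the loudest (92.6 dB): 94.57 − 92.6 = 2.0 dB.

2.0 dB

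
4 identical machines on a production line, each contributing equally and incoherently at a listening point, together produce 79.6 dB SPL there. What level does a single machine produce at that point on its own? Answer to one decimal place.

73.6 dB SPL

4 equal incoherent sources add 10·log₁₀(4) = 6.02 dB over one source.
L_one = 79.6 − 6.02 = 73.6 dB SPL.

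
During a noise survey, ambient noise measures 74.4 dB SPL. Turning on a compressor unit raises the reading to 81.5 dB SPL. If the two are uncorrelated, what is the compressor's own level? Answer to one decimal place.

80.6 dB SPL

Remove the background by subtracting linear intensities:
L_src = 10·log₁₀(10^(81.5/10) − 10^(74.4/10)) = 10·log₁₀(113700000) = 80.6 dB SPL.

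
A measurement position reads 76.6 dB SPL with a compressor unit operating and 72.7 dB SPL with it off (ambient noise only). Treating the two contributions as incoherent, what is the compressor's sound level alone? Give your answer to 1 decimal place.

Background correction is a power subtraction:
L_src = 10·log₁₀(10^(76.6/10) − 10^(72.7/10)) = 10·log₁₀(27090000) = 74.3 dB SPL.

74.3 dB SPL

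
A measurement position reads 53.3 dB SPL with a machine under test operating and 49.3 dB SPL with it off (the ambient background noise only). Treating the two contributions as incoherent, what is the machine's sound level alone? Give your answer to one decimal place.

51.1 dB SPL

Subtract intensities: L_src = 10·log₁₀(10^(L_total/10) − 10^(L_bg/10)).
L_src = 10·log₁₀(10^(53.3/10) − 10^(49.3/10)) = 10·log₁₀(128700) = 51.1 dB SPL.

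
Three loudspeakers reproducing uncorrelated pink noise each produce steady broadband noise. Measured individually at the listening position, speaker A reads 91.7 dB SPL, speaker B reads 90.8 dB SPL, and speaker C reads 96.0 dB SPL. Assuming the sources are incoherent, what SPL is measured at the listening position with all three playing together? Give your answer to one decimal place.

Incoherent sources sum as intensities:
L_total = 10·log₁₀(10^(91.7/10) + 10^(90.8/10) + 10^(96.0/10)) = 10·log₁₀(6662000000) = 98.2 dB SPL.

98.2 dB SPL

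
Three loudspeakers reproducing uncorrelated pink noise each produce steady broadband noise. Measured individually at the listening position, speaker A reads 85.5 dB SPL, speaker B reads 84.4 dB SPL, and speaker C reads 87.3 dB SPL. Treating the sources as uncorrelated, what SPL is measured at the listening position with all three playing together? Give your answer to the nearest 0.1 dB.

90.7 dB SPL

Incoherent sources sum as intensities:
L_total = 10·log₁₀(10^(85.5/10) + 10^(84.4/10) + 10^(87.3/10)) = 10·log₁₀(1167000000) = 90.7 dB SPL.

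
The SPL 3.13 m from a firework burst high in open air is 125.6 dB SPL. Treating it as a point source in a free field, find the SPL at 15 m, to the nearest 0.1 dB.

112.0 dB SPL

For a point source in a free field, ΔL = −20·log₁₀(d₂/d₁).
ΔL = −20·log₁₀(15/3.13) = -13.61 dB, so L₂ = 125.6 + (-13.61) = 112.0 dB SPL.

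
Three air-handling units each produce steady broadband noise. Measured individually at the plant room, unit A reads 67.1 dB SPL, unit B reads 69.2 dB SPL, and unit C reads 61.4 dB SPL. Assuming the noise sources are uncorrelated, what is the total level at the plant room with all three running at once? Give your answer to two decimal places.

Add the sources as powers (linear), then convert back to dB:
L_total = 10·log₁₀(10^(67.1/10) + 10^(69.2/10) + 10^(61.4/10)) = 10·log₁₀(14830000) = 71.71 dB SPL.

71.71 dB SPL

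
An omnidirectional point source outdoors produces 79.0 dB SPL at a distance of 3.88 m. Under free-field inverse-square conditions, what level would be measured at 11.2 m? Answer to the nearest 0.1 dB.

Inverse-square spreading gives ΔL = −20·log₁₀(d₂/d₁).
ΔL = −20·log₁₀(11.2/3.88) = -9.21 dB, so L₂ = 79.0 + (-9.21) = 69.8 dB SPL.

69.8 dB SPL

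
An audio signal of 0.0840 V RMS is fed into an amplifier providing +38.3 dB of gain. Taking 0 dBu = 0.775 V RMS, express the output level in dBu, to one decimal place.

Input level: 20·log₁₀(0.0840/0.775) = -19.30 dBu.
Output: -19.30 + 38.3 = +19.0 dBu.

+19.0 dBu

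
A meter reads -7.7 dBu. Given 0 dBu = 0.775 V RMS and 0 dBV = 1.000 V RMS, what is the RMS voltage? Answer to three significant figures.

0.319 V

V = 0.775 V × 10^(-7.7/20).
= 0.775 × 0.4121 = 0.319 V.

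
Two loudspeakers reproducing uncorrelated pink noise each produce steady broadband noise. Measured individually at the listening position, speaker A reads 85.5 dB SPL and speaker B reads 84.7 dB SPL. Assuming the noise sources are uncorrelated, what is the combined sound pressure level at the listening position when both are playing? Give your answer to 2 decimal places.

Add the sources as powers (linear), then convert back to dB:
L_total = 10·log₁₀(10^(85.5/10) + 10^(84.7/10)) = 10·log₁₀(649900000) = 88.13 dB SPL.

88.13 dB SPL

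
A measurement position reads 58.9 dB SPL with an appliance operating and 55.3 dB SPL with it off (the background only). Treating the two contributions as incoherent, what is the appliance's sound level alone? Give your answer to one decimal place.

Background correction is a power subtraction:
L_src = 10·log₁₀(10^(58.9/10) − 10^(55.3/10)) = 10·log₁₀(437400) = 56.4 dB SPL.

56.4 dB SPL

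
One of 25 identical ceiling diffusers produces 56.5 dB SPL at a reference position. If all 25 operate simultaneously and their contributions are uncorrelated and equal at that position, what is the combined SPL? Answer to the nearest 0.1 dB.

25 equal incoherent sources raise the level by 10·log₁₀(25) = 13.98 dB.
L_total = 56.5 + 13.98 = 70.5 dB SPL.

70.5 dB SPL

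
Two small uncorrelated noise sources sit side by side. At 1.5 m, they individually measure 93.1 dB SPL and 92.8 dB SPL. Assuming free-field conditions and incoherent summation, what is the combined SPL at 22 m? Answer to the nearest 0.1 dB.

72.6 dB SPL

Combined at 1.5 m: 10·log₁₀(10^(93.1/10)+10^(92.8/10)) = 95.96 dB SPL.
Then apply −20·log₁₀(22/1.5) = -23.33 dB → 72.6 dB SPL.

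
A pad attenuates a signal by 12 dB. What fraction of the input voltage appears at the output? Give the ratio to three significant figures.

Voltage ratio = 10^(dB/20).
10^(-12/20) = 10^(-0.6000) = 0.251.

0.251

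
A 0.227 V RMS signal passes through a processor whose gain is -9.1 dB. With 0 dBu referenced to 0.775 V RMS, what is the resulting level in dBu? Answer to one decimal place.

-19.8 dBu

Input level: 20·log₁₀(0.227/0.775) = -10.67 dBu.
Output: -10.67 − 9.1 = -19.8 dBu.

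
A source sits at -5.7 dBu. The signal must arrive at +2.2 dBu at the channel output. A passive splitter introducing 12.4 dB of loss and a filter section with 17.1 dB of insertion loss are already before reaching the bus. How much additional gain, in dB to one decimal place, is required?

The required make-up gain is the shortfall in the dB sum.
G = +2.2 − (-5.7) + 12.4 + 17.1 = 37.4 dB.

37.4 dB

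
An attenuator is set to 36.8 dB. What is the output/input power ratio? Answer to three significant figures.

Power ratio = 10^(dB/10).
10^(-36.8/10) = 10^(-3.680) = 0.000209.

0.000209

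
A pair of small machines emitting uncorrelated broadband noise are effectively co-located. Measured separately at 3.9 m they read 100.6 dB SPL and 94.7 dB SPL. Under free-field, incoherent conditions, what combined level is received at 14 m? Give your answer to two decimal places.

90.49 dB SPL

Combined at 3.9 m: 10·log₁₀(10^(100.6/10)+10^(94.7/10)) = 101.593 dB SPL.
Then apply −20·log₁₀(14/3.9) = -11.101 dB → 90.49 dB SPL.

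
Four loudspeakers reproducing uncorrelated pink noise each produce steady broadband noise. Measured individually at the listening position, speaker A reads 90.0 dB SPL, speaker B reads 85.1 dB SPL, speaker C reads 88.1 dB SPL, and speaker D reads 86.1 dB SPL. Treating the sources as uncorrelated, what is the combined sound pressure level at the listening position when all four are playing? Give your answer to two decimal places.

93.76 dB SPL

Add the sources as powers (linear), then convert back to dB:
L_total = 10·log₁₀(10^(90.0/10) + 10^(85.1/10) + 10^(88.1/10) + 10^(86.1/10)) = 10·log₁₀(2377000000) = 93.76 dB SPL.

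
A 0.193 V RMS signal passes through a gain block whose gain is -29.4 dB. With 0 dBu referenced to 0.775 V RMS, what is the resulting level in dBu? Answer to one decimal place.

-41.5 dBu

Input level: 20·log₁₀(0.193/0.775) = -12.07 dBu.
Output: -12.07 − 29.4 = -41.5 dBu.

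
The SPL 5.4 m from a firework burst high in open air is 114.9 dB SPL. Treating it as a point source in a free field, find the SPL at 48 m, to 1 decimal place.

95.9 dB SPL

Free-field point source: level drops by 20·log₁₀ of the distance ratio.
ΔL = −20·log₁₀(48/5.4) = -18.98 dB, so L₂ = 114.9 + (-18.98) = 95.9 dB SPL.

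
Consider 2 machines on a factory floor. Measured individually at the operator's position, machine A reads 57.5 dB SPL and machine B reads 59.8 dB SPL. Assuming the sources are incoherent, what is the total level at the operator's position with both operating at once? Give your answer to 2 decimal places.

Uncorrelated sources add in intensity (power), not in dB.
L_total = 10·log₁₀(10^(57.5/10) + 10^(59.8/10)) = 10·log₁₀(1517000) = 61.81 dB SPL.

61.81 dB SPL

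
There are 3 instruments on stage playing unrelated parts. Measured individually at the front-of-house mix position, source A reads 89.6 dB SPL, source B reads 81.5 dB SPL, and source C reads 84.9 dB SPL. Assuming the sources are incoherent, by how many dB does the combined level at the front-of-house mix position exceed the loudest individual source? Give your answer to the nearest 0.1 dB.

1.7 dB

Incoherent sources sum as intensities:
L_total = 10·log₁₀(10^(89.6/10) + 10^(81.5/10) + 10^(84.9/10)) = 91.34 dB SPL.
Excess over the loudest (89.6 dB): 91.34 − 89.6 = 1.7 dB.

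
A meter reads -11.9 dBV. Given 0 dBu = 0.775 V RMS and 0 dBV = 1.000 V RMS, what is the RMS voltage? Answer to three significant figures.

0.254 V

V = 1.000 V × 10^(-11.9/20).
= 1.000 × 0.2541 = 0.254 V.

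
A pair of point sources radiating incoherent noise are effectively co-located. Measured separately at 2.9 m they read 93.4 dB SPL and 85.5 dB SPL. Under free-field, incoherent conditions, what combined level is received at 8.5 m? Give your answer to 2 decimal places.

Combined at 2.9 m: 10·log₁₀(10^(93.4/10)+10^(85.5/10)) = 94.053 dB SPL.
Then apply −20·log₁₀(8.5/2.9) = -9.340 dB → 84.71 dB SPL.

84.71 dB SPL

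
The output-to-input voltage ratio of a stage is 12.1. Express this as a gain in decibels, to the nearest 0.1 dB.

21.7 dB

Voltage is an amplitude quantity, so gain = 20·log₁₀(V_out/V_in).
20·log₁₀(12.1) = 21.7 dB.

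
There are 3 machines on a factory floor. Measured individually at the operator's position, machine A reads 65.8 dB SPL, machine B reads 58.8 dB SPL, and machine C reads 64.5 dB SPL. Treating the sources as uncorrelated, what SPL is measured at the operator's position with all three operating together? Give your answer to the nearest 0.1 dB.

Incoherent sources sum as intensities:
L_total = 10·log₁₀(10^(65.8/10) + 10^(58.8/10) + 10^(64.5/10)) = 10·log₁₀(7379000) = 68.7 dB SPL.

68.7 dB SPL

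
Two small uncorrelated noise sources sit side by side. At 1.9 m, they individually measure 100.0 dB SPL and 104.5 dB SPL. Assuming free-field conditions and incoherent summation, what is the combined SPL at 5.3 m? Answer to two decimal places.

96.91 dB SPL

Combined at 1.9 m: 10·log₁₀(10^(100.0/10)+10^(104.5/10)) = 105.819 dB SPL.
Then apply −20·log₁₀(5.3/1.9) = -8.910 dB → 96.91 dB SPL.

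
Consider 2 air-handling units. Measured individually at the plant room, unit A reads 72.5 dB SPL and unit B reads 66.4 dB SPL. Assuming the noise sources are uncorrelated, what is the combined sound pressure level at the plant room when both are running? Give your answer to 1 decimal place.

73.5 dB SPL

Incoherent sources sum as intensities:
L_total = 10·log₁₀(10^(72.5/10) + 10^(66.4/10)) = 10·log₁₀(22150000) = 73.5 dB SPL.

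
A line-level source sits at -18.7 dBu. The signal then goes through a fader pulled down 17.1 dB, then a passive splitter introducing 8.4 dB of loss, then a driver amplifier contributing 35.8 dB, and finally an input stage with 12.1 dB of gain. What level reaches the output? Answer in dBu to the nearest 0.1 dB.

+3.7 dBu

In dB, series stages simply add:
-18.7 − 17.1 − 8.4 + 35.8 + 12.1 = +3.7 dBu.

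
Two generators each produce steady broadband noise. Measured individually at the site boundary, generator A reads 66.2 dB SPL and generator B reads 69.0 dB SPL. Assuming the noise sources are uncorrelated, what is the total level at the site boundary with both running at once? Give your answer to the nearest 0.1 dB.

70.8 dB SPL

Incoherent sources sum as intensities:
L_total = 10·log₁₀(10^(66.2/10) + 10^(69.0/10)) = 10·log₁₀(12110000) = 70.8 dB SPL.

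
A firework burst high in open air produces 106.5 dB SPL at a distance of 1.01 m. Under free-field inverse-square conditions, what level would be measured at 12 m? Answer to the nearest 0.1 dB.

Free-field point source: level drops by 20·log₁₀ of the distance ratio.
ΔL = −20·log₁₀(12/1.01) = -21.50 dB, so L₂ = 106.5 + (-21.50) = 85.0 dB SPL.

85.0 dB SPL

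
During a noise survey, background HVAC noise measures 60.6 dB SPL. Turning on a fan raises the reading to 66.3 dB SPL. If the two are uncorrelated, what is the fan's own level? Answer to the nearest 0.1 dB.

64.9 dB SPL

Background correction is a power subtraction:
L_src = 10·log₁₀(10^(66.3/10) − 10^(60.6/10)) = 10·log₁₀(3118000) = 64.9 dB SPL.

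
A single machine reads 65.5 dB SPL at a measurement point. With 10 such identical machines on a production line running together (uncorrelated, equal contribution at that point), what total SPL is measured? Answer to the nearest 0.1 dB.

75.5 dB SPL

10 equal incoherent sources raise the level by 10·log₁₀(10) = 10.00 dB.
L_total = 65.5 + 10.00 = 75.5 dB SPL.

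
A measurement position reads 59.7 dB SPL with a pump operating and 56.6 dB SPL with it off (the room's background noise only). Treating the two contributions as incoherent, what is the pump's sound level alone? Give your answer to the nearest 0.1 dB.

Remove the background by subtracting linear intensities:
L_src = 10·log₁₀(10^(59.7/10) − 10^(56.6/10)) = 10·log₁₀(476200) = 56.8 dB SPL.

56.8 dB SPL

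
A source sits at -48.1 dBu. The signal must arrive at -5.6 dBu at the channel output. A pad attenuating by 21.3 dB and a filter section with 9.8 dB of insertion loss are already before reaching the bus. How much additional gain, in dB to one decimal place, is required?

73.6 dB

The required make-up gain is the shortfall in the dB sum.
G = -5.6 − (-48.1) + 21.3 + 9.8 = 73.6 dB.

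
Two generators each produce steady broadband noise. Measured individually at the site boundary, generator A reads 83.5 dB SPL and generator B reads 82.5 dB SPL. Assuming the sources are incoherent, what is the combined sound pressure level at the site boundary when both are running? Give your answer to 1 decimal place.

Add the sources as powers (linear), then convert back to dB:
L_total = 10·log₁₀(10^(83.5/10) + 10^(82.5/10)) = 10·log₁₀(401700000) = 86.0 dB SPL.

86.0 dB SPL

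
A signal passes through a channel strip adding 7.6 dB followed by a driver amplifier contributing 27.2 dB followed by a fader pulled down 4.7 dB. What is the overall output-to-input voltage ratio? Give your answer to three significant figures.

Net gain = 7.6 + 27.2 + (−4.7) = 30.1 dB.
Voltage ratio = 10^(30.1/20) = 32.0.

32.0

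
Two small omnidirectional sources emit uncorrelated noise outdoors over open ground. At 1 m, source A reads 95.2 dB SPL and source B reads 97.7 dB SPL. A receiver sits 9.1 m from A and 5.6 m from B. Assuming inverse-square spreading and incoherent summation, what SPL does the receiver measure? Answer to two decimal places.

83.57 dB SPL

At the listener: L_A = 95.2 − 20·log₁₀(9.1) = 76.019 dB; L_B = 97.7 − 20·log₁₀(5.6) = 82.736 dB.
Combined: 10·log₁₀(10^(76.019/10)+10^(82.736/10)) = 83.57 dB SPL.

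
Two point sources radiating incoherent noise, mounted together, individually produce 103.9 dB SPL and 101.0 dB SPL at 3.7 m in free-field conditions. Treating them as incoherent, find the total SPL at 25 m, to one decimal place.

Combined at 3.7 m: 10·log₁₀(10^(103.9/10)+10^(101.0/10)) = 105.70 dB SPL.
Then apply −20·log₁₀(25/3.7) = -16.59 dB → 89.1 dB SPL.

89.1 dB SPL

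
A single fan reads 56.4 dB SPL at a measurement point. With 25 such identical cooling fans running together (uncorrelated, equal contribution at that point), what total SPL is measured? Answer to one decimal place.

25 equal incoherent sources raise the level by 10·log₁₀(25) = 13.98 dB.
L_total = 56.4 + 13.98 = 70.4 dB SPL.

70.4 dB SPL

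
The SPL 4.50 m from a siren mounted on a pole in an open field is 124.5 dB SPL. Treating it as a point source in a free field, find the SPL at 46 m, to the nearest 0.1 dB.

For a point source in a free field, ΔL = −20·log₁₀(d₂/d₁).
ΔL = −20·log₁₀(46/4.50) = -20.19 dB, so L₂ = 124.5 + (-20.19) = 104.3 dB SPL.

104.3 dB SPL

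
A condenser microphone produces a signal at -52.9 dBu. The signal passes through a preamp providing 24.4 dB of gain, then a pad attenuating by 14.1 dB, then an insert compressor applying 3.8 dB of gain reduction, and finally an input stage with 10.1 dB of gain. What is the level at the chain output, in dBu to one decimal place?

-36.3 dBu

In dB, series stages simply add:
-52.9 + 24.4 − 14.1 − 3.8 + 10.1 = -36.3 dBu.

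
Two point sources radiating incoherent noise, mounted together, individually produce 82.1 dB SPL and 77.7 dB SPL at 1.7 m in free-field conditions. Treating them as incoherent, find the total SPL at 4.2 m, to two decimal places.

75.59 dB SPL

Combined at 1.7 m: 10·log₁₀(10^(82.1/10)+10^(77.7/10)) = 83.445 dB SPL.
Then apply −20·log₁₀(4.2/1.7) = -7.856 dB → 75.59 dB SPL.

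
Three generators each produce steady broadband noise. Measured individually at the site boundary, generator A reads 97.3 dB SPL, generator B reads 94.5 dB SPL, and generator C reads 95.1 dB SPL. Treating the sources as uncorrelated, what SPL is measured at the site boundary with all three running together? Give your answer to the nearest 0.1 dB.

100.6 dB SPL

Uncorrelated sources add in intensity (power), not in dB.
L_total = 10·log₁₀(10^(97.3/10) + 10^(94.5/10) + 10^(95.1/10)) = 10·log₁₀(11425000000) = 100.6 dB SPL.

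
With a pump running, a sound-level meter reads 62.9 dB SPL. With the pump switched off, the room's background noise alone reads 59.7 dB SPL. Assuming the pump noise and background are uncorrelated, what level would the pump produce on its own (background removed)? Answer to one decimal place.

60.1 dB SPL

Background correction is a power subtraction:
L_src = 10·log₁₀(10^(62.9/10) − 10^(59.7/10)) = 10·log₁₀(1017000) = 60.1 dB SPL.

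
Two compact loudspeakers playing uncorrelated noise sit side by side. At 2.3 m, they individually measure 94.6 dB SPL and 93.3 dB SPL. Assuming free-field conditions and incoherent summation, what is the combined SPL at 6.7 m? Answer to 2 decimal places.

87.72 dB SPL

Combined at 2.3 m: 10·log₁₀(10^(94.6/10)+10^(93.3/10)) = 97.009 dB SPL.
Then apply −20·log₁₀(6.7/2.3) = -9.287 dB → 87.72 dB SPL.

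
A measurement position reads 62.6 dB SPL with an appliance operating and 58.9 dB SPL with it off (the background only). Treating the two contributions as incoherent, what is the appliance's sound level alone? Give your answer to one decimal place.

60.2 dB SPL

Background correction is a power subtraction:
L_src = 10·log₁₀(10^(62.6/10) − 10^(58.9/10)) = 10·log₁₀(1043000) = 60.2 dB SPL.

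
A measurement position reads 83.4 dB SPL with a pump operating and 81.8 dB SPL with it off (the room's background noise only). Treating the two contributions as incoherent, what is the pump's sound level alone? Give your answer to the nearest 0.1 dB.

Remove the background by subtracting linear intensities:
L_src = 10·log₁₀(10^(83.4/10) − 10^(81.8/10)) = 10·log₁₀(67420000) = 78.3 dB SPL.

78.3 dB SPL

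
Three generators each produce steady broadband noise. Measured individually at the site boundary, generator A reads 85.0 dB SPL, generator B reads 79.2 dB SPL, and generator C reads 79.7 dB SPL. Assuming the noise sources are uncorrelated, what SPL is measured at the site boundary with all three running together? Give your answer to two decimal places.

86.93 dB SPL

Incoherent sources sum as intensities:
L_total = 10·log₁₀(10^(85.0/10) + 10^(79.2/10) + 10^(79.7/10)) = 10·log₁₀(492700000) = 86.93 dB SPL.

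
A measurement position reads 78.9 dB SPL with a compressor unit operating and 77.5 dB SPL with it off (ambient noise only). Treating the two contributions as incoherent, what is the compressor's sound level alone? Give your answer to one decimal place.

Subtract intensities: L_src = 10·log₁₀(10^(L_total/10) − 10^(L_bg/10)).
L_src = 10·log₁₀(10^(78.9/10) − 10^(77.5/10)) = 10·log₁₀(21390000) = 73.3 dB SPL.

73.3 dB SPL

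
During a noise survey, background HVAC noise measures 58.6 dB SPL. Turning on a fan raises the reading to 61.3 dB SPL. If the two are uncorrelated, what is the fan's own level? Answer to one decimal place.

Background correction is a power subtraction:
L_src = 10·log₁₀(10^(61.3/10) − 10^(58.6/10)) = 10·log₁₀(624500) = 58.0 dB SPL.

58.0 dB SPL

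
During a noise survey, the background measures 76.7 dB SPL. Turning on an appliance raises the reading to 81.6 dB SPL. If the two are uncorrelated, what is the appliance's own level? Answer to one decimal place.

79.9 dB SPL

Remove the background by subtracting linear intensities:
L_src = 10·log₁₀(10^(81.6/10) − 10^(76.7/10)) = 10·log₁₀(97770000) = 79.9 dB SPL.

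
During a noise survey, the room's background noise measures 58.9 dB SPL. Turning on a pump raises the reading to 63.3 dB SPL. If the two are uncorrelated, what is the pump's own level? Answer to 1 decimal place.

Remove the background by subtracting linear intensities:
L_src = 10·log₁₀(10^(63.3/10) − 10^(58.9/10)) = 10·log₁₀(1362000) = 61.3 dB SPL.

61.3 dB SPL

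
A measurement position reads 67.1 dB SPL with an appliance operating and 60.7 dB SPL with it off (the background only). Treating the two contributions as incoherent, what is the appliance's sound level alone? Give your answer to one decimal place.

66.0 dB SPL

Subtract intensities: L_src = 10·log₁₀(10^(L_total/10) − 10^(L_bg/10)).
L_src = 10·log₁₀(10^(67.1/10) − 10^(60.7/10)) = 10·log₁₀(3954000) = 66.0 dB SPL.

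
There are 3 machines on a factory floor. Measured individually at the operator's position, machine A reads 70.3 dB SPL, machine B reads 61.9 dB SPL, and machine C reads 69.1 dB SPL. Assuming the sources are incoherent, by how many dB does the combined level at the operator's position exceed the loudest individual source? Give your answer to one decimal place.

Add the sources as powers (linear), then convert back to dB:
L_total = 10·log₁₀(10^(70.3/10) + 10^(61.9/10) + 10^(69.1/10)) = 73.09 dB SPL.
Excess over the loudest (70.3 dB): 73.09 − 70.3 = 2.8 dB.

2.8 dB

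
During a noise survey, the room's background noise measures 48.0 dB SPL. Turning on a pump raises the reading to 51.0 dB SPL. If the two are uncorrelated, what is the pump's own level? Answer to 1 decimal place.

Remove the background by subtracting linear intensities:
L_src = 10·log₁₀(10^(51.0/10) − 10^(48.0/10)) = 10·log₁₀(62800) = 48.0 dB SPL.

48.0 dB SPL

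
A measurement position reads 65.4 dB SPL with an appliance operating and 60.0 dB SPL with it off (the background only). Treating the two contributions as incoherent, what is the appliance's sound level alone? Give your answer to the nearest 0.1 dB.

63.9 dB SPL

Remove the background by subtracting linear intensities:
L_src = 10·log₁₀(10^(65.4/10) − 10^(60.0/10)) = 10·log₁₀(2467000) = 63.9 dB SPL.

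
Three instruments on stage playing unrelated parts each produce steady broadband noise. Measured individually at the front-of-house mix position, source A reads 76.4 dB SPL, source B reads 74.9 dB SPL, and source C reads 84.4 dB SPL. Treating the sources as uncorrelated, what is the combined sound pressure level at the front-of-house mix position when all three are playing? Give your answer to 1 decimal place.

85.4 dB SPL

Uncorrelated sources add in intensity (power), not in dB.
L_total = 10·log₁₀(10^(76.4/10) + 10^(74.9/10) + 10^(84.4/10)) = 10·log₁₀(350000000) = 85.4 dB SPL.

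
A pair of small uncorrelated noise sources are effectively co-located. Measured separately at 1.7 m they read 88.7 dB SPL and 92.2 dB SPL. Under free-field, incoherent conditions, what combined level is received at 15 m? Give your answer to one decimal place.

Combined at 1.7 m: 10·log₁₀(10^(88.7/10)+10^(92.2/10)) = 93.80 dB SPL.
Then apply −20·log₁₀(15/1.7) = -18.91 dB → 74.9 dB SPL.

74.9 dB SPL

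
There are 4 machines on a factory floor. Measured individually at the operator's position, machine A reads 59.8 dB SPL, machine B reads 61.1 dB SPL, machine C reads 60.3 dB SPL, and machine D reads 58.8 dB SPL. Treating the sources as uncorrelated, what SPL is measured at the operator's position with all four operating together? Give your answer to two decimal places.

66.10 dB SPL

Uncorrelated sources add in intensity (power), not in dB.
L_total = 10·log₁₀(10^(59.8/10) + 10^(61.1/10) + 10^(60.3/10) + 10^(58.8/10)) = 10·log₁₀(4073000) = 66.10 dB SPL.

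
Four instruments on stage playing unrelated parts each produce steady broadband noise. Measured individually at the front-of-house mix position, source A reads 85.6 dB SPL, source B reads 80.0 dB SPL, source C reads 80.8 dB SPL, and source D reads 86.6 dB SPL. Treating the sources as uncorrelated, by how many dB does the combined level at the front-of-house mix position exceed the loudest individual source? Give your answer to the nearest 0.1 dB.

Uncorrelated sources add in intensity (power), not in dB.
L_total = 10·log₁₀(10^(85.6/10) + 10^(80.0/10) + 10^(80.8/10) + 10^(86.6/10)) = 90.17 dB SPL.
Excess over the loudest (86.6 dB): 90.17 − 86.6 = 3.6 dB.

3.6 dB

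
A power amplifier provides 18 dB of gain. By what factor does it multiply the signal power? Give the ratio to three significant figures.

63.1

Power ratio = 10^(dB/10).
10^(18/10) = 10^(1.800) = 63.1.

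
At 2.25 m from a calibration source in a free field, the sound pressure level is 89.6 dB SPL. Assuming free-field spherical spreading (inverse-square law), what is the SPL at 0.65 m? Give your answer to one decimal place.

100.4 dB SPL

For a point source in a free field, ΔL = −20·log₁₀(d₂/d₁).
ΔL = −20·log₁₀(0.65/2.25) = 10.79 dB, so L₂ = 89.6 + (10.79) = 100.4 dB SPL.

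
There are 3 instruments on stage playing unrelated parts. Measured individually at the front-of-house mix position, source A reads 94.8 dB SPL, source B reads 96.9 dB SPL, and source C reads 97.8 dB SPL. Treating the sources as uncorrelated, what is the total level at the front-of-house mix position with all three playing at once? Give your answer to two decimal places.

Uncorrelated sources add in intensity (power), not in dB.
L_total = 10·log₁₀(10^(94.8/10) + 10^(96.9/10) + 10^(97.8/10)) = 10·log₁₀(13943000000) = 101.44 dB SPL.

101.44 dB SPL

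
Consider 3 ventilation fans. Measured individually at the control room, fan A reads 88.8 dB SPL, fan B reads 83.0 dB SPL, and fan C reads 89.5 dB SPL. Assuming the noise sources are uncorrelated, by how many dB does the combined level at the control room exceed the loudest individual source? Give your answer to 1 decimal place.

Incoherent sources sum as intensities:
L_total = 10·log₁₀(10^(88.8/10) + 10^(83.0/10) + 10^(89.5/10)) = 92.67 dB SPL.
Excess over the loudest (89.5 dB): 92.67 − 89.5 = 3.2 dB.

3.2 dB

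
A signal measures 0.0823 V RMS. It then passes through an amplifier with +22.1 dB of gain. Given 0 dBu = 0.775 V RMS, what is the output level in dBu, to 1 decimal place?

Input level: 20·log₁₀(0.0823/0.775) = -19.48 dBu.
Output: -19.48 + 22.1 = +2.6 dBu.

+2.6 dBu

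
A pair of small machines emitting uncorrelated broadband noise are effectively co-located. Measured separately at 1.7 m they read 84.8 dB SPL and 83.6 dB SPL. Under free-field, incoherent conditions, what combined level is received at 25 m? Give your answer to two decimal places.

Combined at 1.7 m: 10·log₁₀(10^(84.8/10)+10^(83.6/10)) = 87.252 dB SPL.
Then apply −20·log₁₀(25/1.7) = -23.350 dB → 63.90 dB SPL.

63.90 dB SPL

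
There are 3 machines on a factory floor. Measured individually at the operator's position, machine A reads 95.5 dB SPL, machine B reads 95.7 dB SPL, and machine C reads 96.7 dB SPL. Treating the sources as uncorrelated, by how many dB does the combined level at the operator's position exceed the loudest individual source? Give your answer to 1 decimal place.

4.1 dB

Add the sources as powers (linear), then convert back to dB:
L_total = 10·log₁₀(10^(95.5/10) + 10^(95.7/10) + 10^(96.7/10)) = 100.77 dB SPL.
Excess over the loudest (96.7 dB): 100.77 − 96.7 = 4.1 dB.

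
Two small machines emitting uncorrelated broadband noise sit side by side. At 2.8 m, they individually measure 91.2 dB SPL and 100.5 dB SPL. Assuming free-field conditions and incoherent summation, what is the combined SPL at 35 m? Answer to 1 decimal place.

79.0 dB SPL

Combined at 2.8 m: 10·log₁₀(10^(91.2/10)+10^(100.5/10)) = 100.98 dB SPL.
Then apply −20·log₁₀(35/2.8) = -21.94 dB → 79.0 dB SPL.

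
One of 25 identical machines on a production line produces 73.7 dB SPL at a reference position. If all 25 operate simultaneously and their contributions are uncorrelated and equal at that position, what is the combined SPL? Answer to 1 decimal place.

25 equal incoherent sources raise the level by 10·log₁₀(25) = 13.98 dB.
L_total = 73.7 + 13.98 = 87.7 dB SPL.

87.7 dB SPL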